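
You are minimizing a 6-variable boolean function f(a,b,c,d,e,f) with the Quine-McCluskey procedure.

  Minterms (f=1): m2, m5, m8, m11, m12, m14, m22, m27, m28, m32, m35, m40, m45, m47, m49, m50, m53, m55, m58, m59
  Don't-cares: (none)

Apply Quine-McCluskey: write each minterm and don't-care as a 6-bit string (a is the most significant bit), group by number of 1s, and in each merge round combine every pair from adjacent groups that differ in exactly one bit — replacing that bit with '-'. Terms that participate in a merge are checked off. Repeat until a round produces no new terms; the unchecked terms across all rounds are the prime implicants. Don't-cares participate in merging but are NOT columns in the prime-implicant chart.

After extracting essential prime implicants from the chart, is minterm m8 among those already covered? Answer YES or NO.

NO

Round 0: 000010 000101 001000✓ 001011✓ 001100✓ 001110✓ 010110 011011✓ 011100✓ 100000✓ 100011 101000✓ 101101✓ 101111✓ 110001✓ 110010✓ 110101✓ 110111✓ 111010✓ 111011✓
Round 1: -01000 -11011 0-1011 0-1100 001-00 0011-0 10-000 1011-1 11-010 110-01 1101-1 11101-
PIs = {-01000, -11011, 0-1011, 0-1100, 000010, 000101, 001-00, 0011-0, 010110, 10-000, 100011, 1011-1, 11-010, 110-01, 1101-1, 11101-}
Coverage chart:
  m2: 000010 ←essential
  m5: 000101 ←essential
  m8: -01000,001-00
  m11: 0-1011 ←essential
  m12: 0-1100,001-00,0011-0
  m14: 0011-0 ←essential
  m22: 010110 ←essential
  m27: -11011,0-1011
  m28: 0-1100 ←essential
  m32: 10-000 ←essential
  m35: 100011 ←essential
  m40: -01000,10-000
  m45: 1011-1 ←essential
  m47: 1011-1 ←essential
  m49: 110-01 ←essential
  m50: 11-010 ←essential
  m53: 110-01,1101-1
  m55: 1101-1 ←essential
  m58: 11-010,11101-
  m59: -11011,11101-
Essential: 0-1011, 0-1100, 000010, 000101, 0011-0, 010110, 10-000, 100011, 1011-1, 11-010, 110-01, 1101-1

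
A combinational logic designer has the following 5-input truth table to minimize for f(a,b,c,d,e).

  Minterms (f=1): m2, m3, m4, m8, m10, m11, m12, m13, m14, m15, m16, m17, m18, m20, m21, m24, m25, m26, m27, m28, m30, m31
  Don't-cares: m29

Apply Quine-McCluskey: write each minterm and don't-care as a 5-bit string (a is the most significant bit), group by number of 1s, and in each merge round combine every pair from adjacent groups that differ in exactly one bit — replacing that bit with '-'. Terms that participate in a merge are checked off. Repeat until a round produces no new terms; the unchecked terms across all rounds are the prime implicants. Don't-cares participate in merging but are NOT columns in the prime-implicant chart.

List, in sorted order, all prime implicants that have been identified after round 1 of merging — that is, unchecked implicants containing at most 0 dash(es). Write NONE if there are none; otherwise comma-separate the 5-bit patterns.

NONE

[col 0] 00010*, 00011*, 00100*, 01000*, 01010*, 01011*, 01100*, 01101*, 01110*, 01111*, 10000*, 10001*, 10010*, 10100*, 10101*, 11000*, 11001*, 11010*, 11011*, 11100*, 11101*, 11110*, 11111*
[col 1] -0010*, -0100*, -1000*, -1010*, -1011*, -1100*, -1101*, -1110*, -1111*, 0-010*, 0-011*, 0-100*, 0001-*, 01-00*, 01-10*, 01-11*, 010-0*, 0101-*, 011-0*, 011-1*, 0110-*, 0111-*, 1-000*, 1-001*, 1-010*, 1-100*, 1-101*, 10-00*, 10-01*, 100-0*, 1000-*, 1010-*, 11-00*, 11-01*, 11-10*, 11-11*, 110-0*, 110-1*, 1100-*, 1101-*, 111-0*, 111-1*, 1110-*, 1111-*
[col 2] --010, --100, -1-00*, -1-10*, -1-11*, -10-0*, -101-*, -11-0*, -11-1*, -110-*, -111-*, 0-01-, 01--0*, 01-1-*, 011--*, 1--00*, 1--01*, 1-0-0, 1-00-*, 1-10-*, 10-0-*, 11--0*, 11--1*, 11-0-*, 11-1-*, 110--*, 111--*
[col 3] -1--0, -1-1-, -11--, 1--0-, 11---
Prime implicants: --010, --100, -1--0, -1-1-, -11--, 0-01-, 1--0-, 1-0-0, 11---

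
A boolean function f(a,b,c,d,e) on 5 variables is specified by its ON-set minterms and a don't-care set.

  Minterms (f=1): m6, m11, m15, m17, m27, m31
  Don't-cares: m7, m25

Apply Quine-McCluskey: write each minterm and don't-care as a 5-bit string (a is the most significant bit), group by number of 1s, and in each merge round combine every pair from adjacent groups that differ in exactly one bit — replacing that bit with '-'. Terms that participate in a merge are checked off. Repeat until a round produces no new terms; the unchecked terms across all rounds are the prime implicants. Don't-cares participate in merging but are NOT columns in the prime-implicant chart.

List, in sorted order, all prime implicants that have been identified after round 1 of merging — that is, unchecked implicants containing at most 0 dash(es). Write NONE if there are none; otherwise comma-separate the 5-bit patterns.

NONE

size-2^0 implicants → 00110(✓)  00111(✓)  01011(✓)  01111(✓)  10001(✓)  11001(✓)  11011(✓)  11111(✓)
size-2^1 implicants → -1011(✓)  -1111(✓)  0-111  0011-  01-11(✓)  1-001  11-11(✓)  110-1
size-2^2 implicants → -1-11
Unchecked terms (primes): -1-11, 0-111, 0011-, 1-001, 110-1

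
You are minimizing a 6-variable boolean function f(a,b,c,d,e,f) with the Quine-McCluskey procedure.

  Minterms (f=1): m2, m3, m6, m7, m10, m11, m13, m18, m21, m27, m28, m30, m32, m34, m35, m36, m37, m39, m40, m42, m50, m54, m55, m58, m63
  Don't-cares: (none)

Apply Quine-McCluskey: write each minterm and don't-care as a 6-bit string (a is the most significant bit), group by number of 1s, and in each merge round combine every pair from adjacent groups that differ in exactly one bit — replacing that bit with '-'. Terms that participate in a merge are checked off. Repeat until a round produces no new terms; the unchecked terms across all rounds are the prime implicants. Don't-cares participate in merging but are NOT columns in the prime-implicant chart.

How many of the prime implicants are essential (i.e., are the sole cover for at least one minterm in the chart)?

9

Round 0: 000010✓ 000011✓ 000110✓ 000111✓ 001010✓ 001011✓ 001101 010010✓ 010101 011011✓ 011100✓ 011110✓ 100000✓ 100010✓ 100011✓ 100100✓ 100101✓ 100111✓ 101000✓ 101010✓ 110010✓ 110110✓ 110111✓ 111010✓ 111111✓
Round 1: -00010✓ -00011✓ -00111✓ -01010✓ -10010✓ 0-0010✓ 0-1011 00-010✓ 00-011✓ 000-10✓ 000-11✓ 00001-✓ 00011-✓ 00101-✓ 0111-0 1-0010✓ 1-0111 1-1010✓ 10-000✓ 10-010✓ 100-00 100-11✓ 1000-0✓ 10001-✓ 1001-1 10010- 1010-0✓ 11-010✓ 11-111 110-10 11011-
Round 2: --0010 -0-010 -00-11 -0001- 00-01- 000-1- 1--010 10-0-0
PIs = {--0010, -0-010, -00-11, -0001-, 0-1011, 00-01-, 000-1-, 001101, 010101, 0111-0, 1--010, 1-0111, 10-0-0, 100-00, 1001-1, 10010-, 11-111, 110-10, 11011-}
Coverage chart:
  m2: --0010,-0-010,-0001-,00-01-,000-1-
  m3: -00-11,-0001-,00-01-,000-1-
  m6: 000-1- ←essential
  m7: -00-11,000-1-
  m10: -0-010,00-01-
  m11: 0-1011,00-01-
  m13: 001101 ←essential
  m18: --0010 ←essential
  m21: 010101 ←essential
  m27: 0-1011 ←essential
  m28: 0111-0 ←essential
  m30: 0111-0 ←essential
  m32: 10-0-0,100-00
  m34: --0010,-0-010,-0001-,1--010,10-0-0
  m35: -00-11,-0001-
  m36: 100-00,10010-
  m37: 1001-1,10010-
  m39: -00-11,1-0111,1001-1
  m40: 10-0-0 ←essential
  m42: -0-010,1--010,10-0-0
  m50: --0010,1--010,110-10
  m54: 110-10,11011-
  m55: 1-0111,11-111,11011-
  m58: 1--010 ←essential
  m63: 11-111 ←essential
Essential: --0010, 0-1011, 000-1-, 001101, 010101, 0111-0, 1--010, 10-0-0, 11-111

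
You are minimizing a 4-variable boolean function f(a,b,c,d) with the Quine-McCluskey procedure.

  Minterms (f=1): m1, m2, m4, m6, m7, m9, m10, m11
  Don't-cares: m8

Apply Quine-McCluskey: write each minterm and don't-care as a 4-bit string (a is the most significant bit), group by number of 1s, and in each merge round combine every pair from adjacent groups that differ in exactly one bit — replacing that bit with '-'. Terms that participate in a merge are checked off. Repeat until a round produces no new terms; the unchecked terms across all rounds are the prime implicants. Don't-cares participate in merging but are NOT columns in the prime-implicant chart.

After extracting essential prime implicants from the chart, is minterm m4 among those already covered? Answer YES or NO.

YES

size-2^0 implicants → 0001(✓)  0010(✓)  0100(✓)  0110(✓)  0111(✓)  1000(✓)  1001(✓)  1010(✓)  1011(✓)
size-2^1 implicants → -001  -010  0-10  01-0  011-  10-0(✓)  10-1(✓)  100-(✓)  101-(✓)
size-2^2 implicants → 10--
Unchecked terms (primes): -001, -010, 0-10, 01-0, 011-, 10--
Minterm coverage:
  m1 ⊆ -001 [E]
  m2 ⊆ -010,0-10
  m4 ⊆ 01-0 [E]
  m6 ⊆ 0-10,01-0,011-
  m7 ⊆ 011- [E]
  m9 ⊆ -001,10--
  m10 ⊆ -010,10--
  m11 ⊆ 10-- [E]
E = {-001, 01-0, 011-, 10--}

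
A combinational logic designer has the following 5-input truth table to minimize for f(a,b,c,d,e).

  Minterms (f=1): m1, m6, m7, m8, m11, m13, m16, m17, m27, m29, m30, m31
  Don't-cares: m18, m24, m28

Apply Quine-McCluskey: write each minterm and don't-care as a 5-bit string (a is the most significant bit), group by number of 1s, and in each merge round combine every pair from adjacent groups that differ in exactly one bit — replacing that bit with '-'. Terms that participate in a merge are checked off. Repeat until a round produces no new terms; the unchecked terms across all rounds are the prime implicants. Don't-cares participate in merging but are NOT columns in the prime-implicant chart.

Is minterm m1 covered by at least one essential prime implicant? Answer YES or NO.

size-2^0 implicants → 00001(✓)  00110(✓)  00111(✓)  01000(✓)  01011(✓)  01101(✓)  10000(✓)  10001(✓)  10010(✓)  11000(✓)  11011(✓)  11100(✓)  11101(✓)  11110(✓)  11111(✓)
size-2^1 implicants → -0001  -1000  -1011  -1101  0011-  1-000  100-0  1000-  11-00  11-11  111-0(✓)  111-1(✓)  1110-(✓)  1111-(✓)
size-2^2 implicants → 111--
Unchecked terms (primes): -0001, -1000, -1011, -1101, 0011-, 1-000, 100-0, 1000-, 11-00, 11-11, 111--
Minterm coverage:
  m1 ⊆ -0001 [E]
  m6 ⊆ 0011- [E]
  m7 ⊆ 0011- [E]
  m8 ⊆ -1000 [E]
  m11 ⊆ -1011 [E]
  m13 ⊆ -1101 [E]
  m16 ⊆ 1-000,100-0,1000-
  m17 ⊆ -0001,1000-
  m27 ⊆ -1011,11-11
  m29 ⊆ -1101,111--
  m30 ⊆ 111-- [E]
  m31 ⊆ 11-11,111--
E = {-0001, -1000, -1011, -1101, 0011-, 111--}

YES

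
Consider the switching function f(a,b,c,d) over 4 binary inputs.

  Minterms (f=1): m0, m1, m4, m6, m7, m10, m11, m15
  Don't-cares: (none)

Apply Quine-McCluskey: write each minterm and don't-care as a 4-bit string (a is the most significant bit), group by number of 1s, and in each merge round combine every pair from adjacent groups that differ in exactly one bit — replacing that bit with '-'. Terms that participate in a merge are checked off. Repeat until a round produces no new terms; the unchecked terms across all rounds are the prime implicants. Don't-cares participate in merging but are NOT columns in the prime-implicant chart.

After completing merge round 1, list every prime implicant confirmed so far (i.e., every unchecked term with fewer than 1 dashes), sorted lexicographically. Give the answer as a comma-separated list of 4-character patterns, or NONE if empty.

NONE

Round 0: 0000✓ 0001✓ 0100✓ 0110✓ 0111✓ 1010✓ 1011✓ 1111✓
Round 1: -111 0-00 000- 01-0 011- 1-11 101-
PIs = {-111, 0-00, 000-, 01-0, 011-, 1-11, 101-}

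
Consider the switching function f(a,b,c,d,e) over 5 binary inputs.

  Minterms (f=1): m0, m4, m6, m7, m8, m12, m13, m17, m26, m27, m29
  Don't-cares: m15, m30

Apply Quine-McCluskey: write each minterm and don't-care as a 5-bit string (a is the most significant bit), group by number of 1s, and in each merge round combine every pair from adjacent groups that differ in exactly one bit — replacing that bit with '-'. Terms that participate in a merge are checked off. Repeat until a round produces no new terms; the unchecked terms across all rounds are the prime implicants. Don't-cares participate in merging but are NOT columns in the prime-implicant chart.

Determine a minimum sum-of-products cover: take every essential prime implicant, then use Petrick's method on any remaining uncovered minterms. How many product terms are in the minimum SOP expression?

5

Round 0: 00000✓ 00100✓ 00110✓ 00111✓ 01000✓ 01100✓ 01101✓ 01111✓ 10001 11010✓ 11011✓ 11101✓ 11110✓
Round 1: -1101 0-000✓ 0-100✓ 0-111 00-00✓ 001-0 0011- 01-00✓ 011-1 0110- 11-10 1101-
Round 2: 0--00
PIs = {-1101, 0--00, 0-111, 001-0, 0011-, 011-1, 0110-, 10001, 11-10, 1101-}
Coverage chart:
  m0: 0--00 ←essential
  m4: 0--00,001-0
  m6: 001-0,0011-
  m7: 0-111,0011-
  m8: 0--00 ←essential
  m12: 0--00,0110-
  m13: -1101,011-1,0110-
  m17: 10001 ←essential
  m26: 11-10,1101-
  m27: 1101- ←essential
  m29: -1101 ←essential
Essential: -1101, 0--00, 10001, 1101-
Petrick residual → 0011-
Min cover (5 terms): bcd'e + a'd'e' + a'b'cd + ab'c'd'e + abc'd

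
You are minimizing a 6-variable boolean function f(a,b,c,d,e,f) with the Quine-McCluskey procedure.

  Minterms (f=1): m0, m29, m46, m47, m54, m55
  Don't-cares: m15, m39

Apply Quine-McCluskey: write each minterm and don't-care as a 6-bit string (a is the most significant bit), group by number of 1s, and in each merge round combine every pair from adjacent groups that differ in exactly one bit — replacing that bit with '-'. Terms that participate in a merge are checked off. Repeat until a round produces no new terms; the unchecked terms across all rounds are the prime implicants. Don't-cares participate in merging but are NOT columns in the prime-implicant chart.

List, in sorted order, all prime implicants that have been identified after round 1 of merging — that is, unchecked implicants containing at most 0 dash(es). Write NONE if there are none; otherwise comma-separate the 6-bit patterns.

000000, 011101

size-2^0 implicants → 000000  001111(✓)  011101  100111(✓)  101110(✓)  101111(✓)  110110(✓)  110111(✓)
size-2^1 implicants → -01111  1-0111  10-111  10111-  11011-
Unchecked terms (primes): -01111, 000000, 011101, 1-0111, 10-111, 10111-, 11011-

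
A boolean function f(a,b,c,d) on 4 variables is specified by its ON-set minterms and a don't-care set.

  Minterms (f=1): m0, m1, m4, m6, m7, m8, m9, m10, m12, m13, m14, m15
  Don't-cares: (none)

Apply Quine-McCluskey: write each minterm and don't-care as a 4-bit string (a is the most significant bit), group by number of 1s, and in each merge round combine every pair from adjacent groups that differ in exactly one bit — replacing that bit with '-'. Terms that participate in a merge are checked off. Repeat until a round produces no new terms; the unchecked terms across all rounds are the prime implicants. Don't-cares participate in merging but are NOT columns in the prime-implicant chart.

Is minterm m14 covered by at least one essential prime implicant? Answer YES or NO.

YES

Round 0: 0000✓ 0001✓ 0100✓ 0110✓ 0111✓ 1000✓ 1001✓ 1010✓ 1100✓ 1101✓ 1110✓ 1111✓
Round 1: -000✓ -001✓ -100✓ -110✓ -111✓ 0-00✓ 000-✓ 01-0✓ 011-✓ 1-00✓ 1-01✓ 1-10✓ 10-0✓ 100-✓ 11-0✓ 11-1✓ 110-✓ 111-✓
Round 2: --00 -00- -1-0 -11- 1--0 1-0- 11--
PIs = {--00, -00-, -1-0, -11-, 1--0, 1-0-, 11--}
Coverage chart:
  m0: --00,-00-
  m1: -00- ←essential
  m4: --00,-1-0
  m6: -1-0,-11-
  m7: -11- ←essential
  m8: --00,-00-,1--0,1-0-
  m9: -00-,1-0-
  m10: 1--0 ←essential
  m12: --00,-1-0,1--0,1-0-,11--
  m13: 1-0-,11--
  m14: -1-0,-11-,1--0,11--
  m15: -11-,11--
Essential: -00-, -11-, 1--0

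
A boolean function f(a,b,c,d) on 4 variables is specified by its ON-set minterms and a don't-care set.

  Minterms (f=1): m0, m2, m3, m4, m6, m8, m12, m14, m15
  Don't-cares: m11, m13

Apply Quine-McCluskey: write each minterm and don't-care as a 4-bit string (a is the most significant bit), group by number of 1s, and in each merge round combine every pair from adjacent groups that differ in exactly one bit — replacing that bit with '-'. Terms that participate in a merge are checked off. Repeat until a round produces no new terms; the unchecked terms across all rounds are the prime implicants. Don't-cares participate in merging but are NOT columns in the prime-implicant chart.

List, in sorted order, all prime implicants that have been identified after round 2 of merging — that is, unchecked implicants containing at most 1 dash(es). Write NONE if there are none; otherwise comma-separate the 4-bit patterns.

size-2^0 implicants → 0000(✓)  0010(✓)  0011(✓)  0100(✓)  0110(✓)  1000(✓)  1011(✓)  1100(✓)  1101(✓)  1110(✓)  1111(✓)
size-2^1 implicants → -000(✓)  -011  -100(✓)  -110(✓)  0-00(✓)  0-10(✓)  00-0(✓)  001-  01-0(✓)  1-00(✓)  1-11  11-0(✓)  11-1(✓)  110-(✓)  111-(✓)
size-2^2 implicants → --00  -1-0  0--0  11--
Unchecked terms (primes): --00, -011, -1-0, 0--0, 001-, 1-11, 11--

-011, 001-, 1-11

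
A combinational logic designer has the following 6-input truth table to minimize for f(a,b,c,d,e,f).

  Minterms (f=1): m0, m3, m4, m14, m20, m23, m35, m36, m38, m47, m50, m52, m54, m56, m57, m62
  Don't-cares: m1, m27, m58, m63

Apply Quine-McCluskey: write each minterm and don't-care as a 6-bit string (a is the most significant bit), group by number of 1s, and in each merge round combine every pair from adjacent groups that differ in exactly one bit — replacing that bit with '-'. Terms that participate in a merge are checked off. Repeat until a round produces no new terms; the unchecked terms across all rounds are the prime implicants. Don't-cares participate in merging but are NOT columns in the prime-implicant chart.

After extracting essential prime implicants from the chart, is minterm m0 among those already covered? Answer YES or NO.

NO

[col 0] 000000*, 000001*, 000011*, 000100*, 001110, 010100*, 010111, 011011, 100011*, 100100*, 100110*, 101111*, 110010*, 110100*, 110110*, 111000*, 111001*, 111010*, 111110*, 111111*
[col 1] -00011, -00100*, -10100*, 0-0100*, 000-00, 0000-1, 00000-, 1-0100*, 1-0110*, 1-1111, 1001-0*, 11-010*, 11-110*, 110-10*, 1101-0*, 111-10*, 1110-0, 11100-, 11111-
[col 2] --0100, 1-01-0, 11--10
Prime implicants: --0100, -00011, 000-00, 0000-1, 00000-, 001110, 010111, 011011, 1-01-0, 1-1111, 11--10, 1110-0, 11100-, 11111-
PI chart (minterm → PIs covering it):
  0 | 000-00,00000-
  3 | -00011,0000-1
  4 | --0100,000-00
  14 | 001110  (sole → essential)
  20 | --0100  (sole → essential)
  23 | 010111  (sole → essential)
  35 | -00011  (sole → essential)
  36 | --0100,1-01-0
  38 | 1-01-0  (sole → essential)
  47 | 1-1111  (sole → essential)
  50 | 11--10  (sole → essential)
  52 | --0100,1-01-0
  54 | 1-01-0,11--10
  56 | 1110-0,11100-
  57 | 11100-  (sole → essential)
  62 | 11--10,11111-
Essential prime implicants: --0100, -00011, 001110, 010111, 1-01-0, 1-1111, 11--10, 11100-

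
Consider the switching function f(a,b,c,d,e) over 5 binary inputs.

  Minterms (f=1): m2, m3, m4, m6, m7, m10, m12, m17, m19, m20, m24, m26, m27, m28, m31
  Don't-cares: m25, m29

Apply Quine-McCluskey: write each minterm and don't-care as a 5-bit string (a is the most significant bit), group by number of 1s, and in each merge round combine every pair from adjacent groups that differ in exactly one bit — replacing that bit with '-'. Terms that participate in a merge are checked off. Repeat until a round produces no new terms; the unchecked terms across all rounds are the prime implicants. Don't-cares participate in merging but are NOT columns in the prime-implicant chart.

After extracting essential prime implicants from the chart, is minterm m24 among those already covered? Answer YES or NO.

NO

[col 0] 00010*, 00011*, 00100*, 00110*, 00111*, 01010*, 01100*, 10001*, 10011*, 10100*, 11000*, 11001*, 11010*, 11011*, 11100*, 11101*, 11111*
[col 1] -0011, -0100*, -1010, -1100*, 0-010, 0-100*, 00-10*, 00-11*, 0001-*, 001-0, 0011-*, 1-001*, 1-011*, 1-100*, 100-1*, 11-00*, 11-01*, 11-11*, 110-0*, 110-1*, 1100-*, 1101-*, 111-1*, 1110-*
[col 2] --100, 00-1-, 1-0-1, 11--1, 11-0-, 110--
Prime implicants: --100, -0011, -1010, 0-010, 00-1-, 001-0, 1-0-1, 11--1, 11-0-, 110--
PI chart (minterm → PIs covering it):
  2 | 0-010,00-1-
  3 | -0011,00-1-
  4 | --100,001-0
  6 | 00-1-,001-0
  7 | 00-1-  (sole → essential)
  10 | -1010,0-010
  12 | --100  (sole → essential)
  17 | 1-0-1  (sole → essential)
  19 | -0011,1-0-1
  20 | --100  (sole → essential)
  24 | 11-0-,110--
  26 | -1010,110--
  27 | 1-0-1,11--1,110--
  28 | --100,11-0-
  31 | 11--1  (sole → essential)
Essential prime implicants: --100, 00-1-, 1-0-1, 11--1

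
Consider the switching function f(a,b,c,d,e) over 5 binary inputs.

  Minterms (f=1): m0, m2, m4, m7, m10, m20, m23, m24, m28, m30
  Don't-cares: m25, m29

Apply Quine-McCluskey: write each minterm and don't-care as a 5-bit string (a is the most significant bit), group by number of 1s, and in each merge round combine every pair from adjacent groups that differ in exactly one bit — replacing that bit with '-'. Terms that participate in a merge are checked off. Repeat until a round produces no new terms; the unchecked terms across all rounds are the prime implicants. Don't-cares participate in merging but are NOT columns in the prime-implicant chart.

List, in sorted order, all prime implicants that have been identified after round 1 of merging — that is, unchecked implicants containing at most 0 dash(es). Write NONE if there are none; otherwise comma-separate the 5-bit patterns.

[col 0] 00000*, 00010*, 00100*, 00111*, 01010*, 10100*, 10111*, 11000*, 11001*, 11100*, 11101*, 11110*
[col 1] -0100, -0111, 0-010, 00-00, 000-0, 1-100, 11-00*, 11-01*, 1100-*, 111-0, 1110-*
[col 2] 11-0-
Prime implicants: -0100, -0111, 0-010, 00-00, 000-0, 1-100, 11-0-, 111-0

NONE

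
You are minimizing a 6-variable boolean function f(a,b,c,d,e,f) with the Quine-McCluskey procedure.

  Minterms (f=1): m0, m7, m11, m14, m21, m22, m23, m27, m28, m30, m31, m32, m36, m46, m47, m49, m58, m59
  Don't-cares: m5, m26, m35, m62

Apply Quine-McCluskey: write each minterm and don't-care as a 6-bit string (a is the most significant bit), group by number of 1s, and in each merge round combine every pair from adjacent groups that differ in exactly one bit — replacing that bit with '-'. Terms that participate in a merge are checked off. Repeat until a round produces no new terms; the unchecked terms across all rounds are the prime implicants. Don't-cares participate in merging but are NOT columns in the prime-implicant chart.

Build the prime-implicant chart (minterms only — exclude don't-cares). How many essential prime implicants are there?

Round 0: 000000✓ 000101✓ 000111✓ 001011✓ 001110✓ 010101✓ 010110✓ 010111✓ 011010✓ 011011✓ 011100✓ 011110✓ 011111✓ 100000✓ 100011 100100✓ 101110✓ 101111✓ 110001 111010✓ 111011✓ 111110✓
Round 1: -00000 -01110✓ -11010✓ -11011✓ -11110✓ 0-0101✓ 0-0111✓ 0-1011 0-1110✓ 0001-1✓ 01-110✓ 01-111✓ 0101-1✓ 01011-✓ 011-10✓ 011-11✓ 01101-✓ 0111-0 01111-✓ 1-1110✓ 100-00 10111- 111-10✓ 11101-✓
Round 2: --1110 -11-10 -1101- 0-01-1 01-11- 011-1-
PIs = {--1110, -00000, -11-10, -1101-, 0-01-1, 0-1011, 01-11-, 011-1-, 0111-0, 100-00, 100011, 10111-, 110001}
Coverage chart:
  m0: -00000 ←essential
  m7: 0-01-1 ←essential
  m11: 0-1011 ←essential
  m14: --1110 ←essential
  m21: 0-01-1 ←essential
  m22: 01-11- ←essential
  m23: 0-01-1,01-11-
  m27: -1101-,0-1011,011-1-
  m28: 0111-0 ←essential
  m30: --1110,-11-10,01-11-,011-1-,0111-0
  m31: 01-11-,011-1-
  m32: -00000,100-00
  m36: 100-00 ←essential
  m46: --1110,10111-
  m47: 10111- ←essential
  m49: 110001 ←essential
  m58: -11-10,-1101-
  m59: -1101- ←essential
Essential: --1110, -00000, -1101-, 0-01-1, 0-1011, 01-11-, 0111-0, 100-00, 10111-, 110001

10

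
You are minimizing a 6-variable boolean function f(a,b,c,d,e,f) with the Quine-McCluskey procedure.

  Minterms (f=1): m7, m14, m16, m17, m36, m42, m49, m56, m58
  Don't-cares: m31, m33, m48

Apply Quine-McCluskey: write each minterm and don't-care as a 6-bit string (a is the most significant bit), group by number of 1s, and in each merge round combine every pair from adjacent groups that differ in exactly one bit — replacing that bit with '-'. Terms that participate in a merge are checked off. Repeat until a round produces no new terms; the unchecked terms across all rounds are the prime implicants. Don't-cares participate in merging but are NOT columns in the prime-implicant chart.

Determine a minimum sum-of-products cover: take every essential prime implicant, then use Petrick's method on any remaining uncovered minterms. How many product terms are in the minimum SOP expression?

[col 0] 000111, 001110, 010000*, 010001*, 011111, 100001*, 100100, 101010*, 110000*, 110001*, 111000*, 111010*
[col 1] -10000*, -10001*, 01000-*, 1-0001, 1-1010, 11-000, 11000-*, 1110-0
[col 2] -1000-
Prime implicants: -1000-, 000111, 001110, 011111, 1-0001, 1-1010, 100100, 11-000, 1110-0
PI chart (minterm → PIs covering it):
  7 | 000111  (sole → essential)
  14 | 001110  (sole → essential)
  16 | -1000-  (sole → essential)
  17 | -1000-  (sole → essential)
  36 | 100100  (sole → essential)
  42 | 1-1010  (sole → essential)
  49 | -1000-,1-0001
  56 | 11-000,1110-0
  58 | 1-1010,1110-0
Essential prime implicants: -1000-, 000111, 001110, 1-1010, 100100
Petrick residual → 11-000
Minimum SOP uses 6 PIs: bc'd'e' + a'b'c'def + a'b'cdef' + acd'ef' + ab'c'de'f' + abd'e'f'

6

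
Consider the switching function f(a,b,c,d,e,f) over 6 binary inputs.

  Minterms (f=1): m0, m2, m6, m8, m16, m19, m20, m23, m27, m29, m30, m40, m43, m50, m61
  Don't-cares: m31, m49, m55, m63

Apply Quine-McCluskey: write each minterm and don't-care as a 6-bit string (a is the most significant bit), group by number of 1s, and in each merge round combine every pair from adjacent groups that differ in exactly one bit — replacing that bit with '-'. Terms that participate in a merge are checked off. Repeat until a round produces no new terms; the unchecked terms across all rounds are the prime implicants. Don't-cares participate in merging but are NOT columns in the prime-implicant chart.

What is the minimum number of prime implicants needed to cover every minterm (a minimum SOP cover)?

size-2^0 implicants → 000000(✓)  000010(✓)  000110(✓)  001000(✓)  010000(✓)  010011(✓)  010100(✓)  010111(✓)  011011(✓)  011101(✓)  011110(✓)  011111(✓)  101000(✓)  101011  110001  110010  110111(✓)  111101(✓)  111111(✓)
size-2^1 implicants → -01000  -10111(✓)  -11101(✓)  -11111(✓)  0-0000  00-000  000-10  0000-0  01-011(✓)  01-111(✓)  010-00  010-11(✓)  011-11(✓)  0111-1(✓)  01111-  11-111(✓)  1111-1(✓)
size-2^2 implicants → -1-111  -111-1  01--11
Unchecked terms (primes): -01000, -1-111, -111-1, 0-0000, 00-000, 000-10, 0000-0, 01--11, 010-00, 01111-, 101011, 110001, 110010
Minterm coverage:
  m0 ⊆ 0-0000,00-000,0000-0
  m2 ⊆ 000-10,0000-0
  m6 ⊆ 000-10 [E]
  m8 ⊆ -01000,00-000
  m16 ⊆ 0-0000,010-00
  m19 ⊆ 01--11 [E]
  m20 ⊆ 010-00 [E]
  m23 ⊆ -1-111,01--11
  m27 ⊆ 01--11 [E]
  m29 ⊆ -111-1 [E]
  m30 ⊆ 01111- [E]
  m40 ⊆ -01000 [E]
  m43 ⊆ 101011 [E]
  m50 ⊆ 110010 [E]
  m61 ⊆ -111-1 [E]
E = {-01000, -111-1, 000-10, 01--11, 010-00, 01111-, 101011, 110010}
Petrick residual → 0-0000
Cover = b'cd'e'f' + bcdf + a'c'd'e'f' + a'b'c'ef' + a'bef + a'bc'e'f' + a'bcde + ab'cd'ef + abc'd'ef'  |cover|=9

9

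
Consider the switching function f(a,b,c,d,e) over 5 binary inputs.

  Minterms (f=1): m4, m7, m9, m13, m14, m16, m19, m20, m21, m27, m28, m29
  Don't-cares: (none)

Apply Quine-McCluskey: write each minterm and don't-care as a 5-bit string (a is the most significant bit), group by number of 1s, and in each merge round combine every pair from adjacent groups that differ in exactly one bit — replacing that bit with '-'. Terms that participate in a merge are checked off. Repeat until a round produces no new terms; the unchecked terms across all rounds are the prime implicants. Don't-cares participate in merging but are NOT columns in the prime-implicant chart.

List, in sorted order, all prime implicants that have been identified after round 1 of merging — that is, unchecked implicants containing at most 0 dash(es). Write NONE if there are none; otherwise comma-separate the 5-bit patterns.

size-2^0 implicants → 00100(✓)  00111  01001(✓)  01101(✓)  01110  10000(✓)  10011(✓)  10100(✓)  10101(✓)  11011(✓)  11100(✓)  11101(✓)
size-2^1 implicants → -0100  -1101  01-01  1-011  1-100(✓)  1-101(✓)  10-00  1010-(✓)  1110-(✓)
size-2^2 implicants → 1-10-
Unchecked terms (primes): -0100, -1101, 00111, 01-01, 01110, 1-011, 1-10-, 10-00

00111, 01110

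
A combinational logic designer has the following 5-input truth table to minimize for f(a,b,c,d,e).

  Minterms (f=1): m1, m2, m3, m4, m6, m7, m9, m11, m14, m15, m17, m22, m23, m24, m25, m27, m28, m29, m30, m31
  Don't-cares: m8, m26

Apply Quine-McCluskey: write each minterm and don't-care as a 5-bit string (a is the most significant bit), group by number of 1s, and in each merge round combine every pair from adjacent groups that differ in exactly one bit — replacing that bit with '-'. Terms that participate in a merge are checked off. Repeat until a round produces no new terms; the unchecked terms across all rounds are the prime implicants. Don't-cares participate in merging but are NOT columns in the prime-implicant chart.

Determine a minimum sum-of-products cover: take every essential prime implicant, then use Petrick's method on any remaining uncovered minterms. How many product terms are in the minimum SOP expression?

[col 0] 00001*, 00010*, 00011*, 00100*, 00110*, 00111*, 01000*, 01001*, 01011*, 01110*, 01111*, 10001*, 10110*, 10111*, 11000*, 11001*, 11010*, 11011*, 11100*, 11101*, 11110*, 11111*
[col 1] -0001*, -0110*, -0111*, -1000*, -1001*, -1011*, -1110*, -1111*, 0-001*, 0-011*, 0-110*, 0-111*, 00-10*, 00-11*, 000-1*, 0001-*, 001-0, 0011-*, 01-11*, 010-1*, 0100-*, 0111-*, 1-001*, 1-110*, 1-111*, 1011-*, 11-00*, 11-01*, 11-10*, 11-11*, 110-0*, 110-1*, 1100-*, 1101-*, 111-0*, 111-1*, 1110-*, 1111-*
[col 2] --001, --110*, --111*, -011-*, -1-11, -10-1, -100-, -111-*, 0--11, 0-0-1, 0-11-*, 00-1-, 1-11-*, 11--0*, 11--1*, 11-0-*, 11-1-*, 110--*, 111--*
[col 3] --11-, 11---
Prime implicants: --001, --11-, -1-11, -10-1, -100-, 0--11, 0-0-1, 00-1-, 001-0, 11---
PI chart (minterm → PIs covering it):
  1 | --001,0-0-1
  2 | 00-1-  (sole → essential)
  3 | 0--11,0-0-1,00-1-
  4 | 001-0  (sole → essential)
  6 | --11-,00-1-,001-0
  7 | --11-,0--11,00-1-
  9 | --001,-10-1,-100-,0-0-1
  11 | -1-11,-10-1,0--11,0-0-1
  14 | --11-  (sole → essential)
  15 | --11-,-1-11,0--11
  17 | --001  (sole → essential)
  22 | --11-  (sole → essential)
  23 | --11-  (sole → essential)
  24 | -100-,11---
  25 | --001,-10-1,-100-,11---
  27 | -1-11,-10-1,11---
  28 | 11---  (sole → essential)
  29 | 11---  (sole → essential)
  30 | --11-,11---
  31 | --11-,-1-11,11---
Essential prime implicants: --001, --11-, 00-1-, 001-0, 11---
Petrick residual → -1-11
Minimum SOP uses 6 PIs: c'd'e + cd + bde + a'b'd + a'b'ce' + ab

6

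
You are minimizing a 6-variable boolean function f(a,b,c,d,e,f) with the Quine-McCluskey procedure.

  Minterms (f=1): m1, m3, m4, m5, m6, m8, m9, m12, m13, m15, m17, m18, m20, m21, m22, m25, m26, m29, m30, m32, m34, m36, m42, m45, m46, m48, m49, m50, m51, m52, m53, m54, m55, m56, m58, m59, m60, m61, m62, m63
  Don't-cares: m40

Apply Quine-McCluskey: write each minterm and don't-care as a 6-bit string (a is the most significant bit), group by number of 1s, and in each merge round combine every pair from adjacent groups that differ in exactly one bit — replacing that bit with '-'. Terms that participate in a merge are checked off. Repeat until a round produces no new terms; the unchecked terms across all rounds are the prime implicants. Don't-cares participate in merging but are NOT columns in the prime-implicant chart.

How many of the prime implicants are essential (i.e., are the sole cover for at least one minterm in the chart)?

Round 0: 000001✓ 000011✓ 000100✓ 000101✓ 000110✓ 001000✓ 001001✓ 001100✓ 001101✓ 001111✓ 010001✓ 010010✓ 010100✓ 010101✓ 010110✓ 011001✓ 011010✓ 011101✓ 011110✓ 100000✓ 100010✓ 100100✓ 101000✓ 101010✓ 101101✓ 101110✓ 110000✓ 110001✓ 110010✓ 110011✓ 110100✓ 110101✓ 110110✓ 110111✓ 111000✓ 111010✓ 111011✓ 111100✓ 111101✓ 111110✓ 111111✓
Round 1: -00100✓ -01000 -01101✓ -10001✓ -10010✓ -10100✓ -10101✓ -10110✓ -11010✓ -11101✓ -11110✓ 0-0001✓ 0-0100✓ 0-0101✓ 0-0110✓ 0-1001✓ 0-1101✓ 00-001✓ 00-100✓ 00-101✓ 000-01✓ 0000-1 0001-0✓ 00010-✓ 001-00✓ 001-01✓ 00100-✓ 0011-1 00110-✓ 01-001✓ 01-010✓ 01-101✓ 01-110✓ 010-01✓ 010-10✓ 0101-0✓ 01010-✓ 011-01✓ 011-10✓ 1-0000✓ 1-0010✓ 1-0100✓ 1-1000✓ 1-1010✓ 1-1101✓ 1-1110✓ 10-000✓ 10-010✓ 100-00✓ 1000-0✓ 101-10✓ 1010-0✓ 11-000✓ 11-010✓ 11-011✓ 11-100✓ 11-101✓ 11-110✓ 11-111✓ 110-00✓ 110-01✓ 110-10✓ 110-11✓ 1100-0✓ 1100-1✓ 11000-✓ 11001-✓ 1101-0✓ 1101-1✓ 11010-✓ 11011-✓ 111-00✓ 111-10✓ 111-11✓ 1110-0✓ 11101-✓ 1111-0✓ 1111-1✓ 11110-✓ 11111-✓
Round 2: --0100 --1101 -1-010✓ -1-101 -1-110✓ -10-01 -10-10✓ -101-0 -1010- -11-10✓ 0--001✓ 0--101✓ 0-0-01✓ 0-01-0 0-010- 0-1-01✓ 00--01✓ 00-10- 001-0- 01--01✓ 01--10✓ 1--000✓ 1--010✓ 1-0-00 1-00-0✓ 1-1-10 1-10-0✓ 10-0-0✓ 11--00✓ 11--10✓ 11--11✓ 11-0-0✓ 11-01-✓ 11-1-0✓ 11-1-1✓ 11-10-✓ 11-11-✓ 110--0✓ 110--1✓ 110-0-✓ 110-1-✓ 1100--✓ 1101--✓ 111--0✓ 111-1-✓ 1111--✓
Round 3: -1--10 0---01 1--0-0 11---0 11--1- 11-1-- 110---
PIs = {--0100, --1101, -01000, -1--10, -1-101, -10-01, -101-0, -1010-, 0---01, 0-01-0, 0-010-, 00-10-, 0000-1, 001-0-, 0011-1, 1--0-0, 1-0-00, 1-1-10, 11---0, 11--1-, 11-1--, 110---}
Coverage chart:
  m1: 0---01,0000-1
  m3: 0000-1 ←essential
  m4: --0100,0-01-0,0-010-,00-10-
  m5: 0---01,0-010-,00-10-
  m6: 0-01-0 ←essential
  m8: -01000,001-0-
  m9: 0---01,001-0-
  m12: 00-10-,001-0-
  m13: --1101,0---01,00-10-,001-0-,0011-1
  m15: 0011-1 ←essential
  m17: -10-01,0---01
  m18: -1--10 ←essential
  m20: --0100,-101-0,-1010-,0-01-0,0-010-
  m21: -1-101,-10-01,-1010-,0---01,0-010-
  m22: -1--10,-101-0,0-01-0
  m25: 0---01 ←essential
  m26: -1--10 ←essential
  m29: --1101,-1-101,0---01
  m30: -1--10 ←essential
  m32: 1--0-0,1-0-00
  m34: 1--0-0 ←essential
  m36: --0100,1-0-00
  m42: 1--0-0,1-1-10
  m45: --1101 ←essential
  m46: 1-1-10 ←essential
  m48: 1--0-0,1-0-00,11---0,110---
  m49: -10-01,110---
  m50: -1--10,1--0-0,11---0,11--1-,110---
  m51: 11--1-,110---
  m52: --0100,-101-0,-1010-,1-0-00,11---0,11-1--,110---
  m53: -1-101,-10-01,-1010-,11-1--,110---
  m54: -1--10,-101-0,11---0,11--1-,11-1--,110---
  m55: 11--1-,11-1--,110---
  m56: 1--0-0,11---0
  m58: -1--10,1--0-0,1-1-10,11---0,11--1-
  m59: 11--1- ←essential
  m60: 11---0,11-1--
  m61: --1101,-1-101,11-1--
  m62: -1--10,1-1-10,11---0,11--1-,11-1--
  m63: 11--1-,11-1--
Essential: --1101, -1--10, 0---01, 0-01-0, 0000-1, 0011-1, 1--0-0, 1-1-10, 11--1-

9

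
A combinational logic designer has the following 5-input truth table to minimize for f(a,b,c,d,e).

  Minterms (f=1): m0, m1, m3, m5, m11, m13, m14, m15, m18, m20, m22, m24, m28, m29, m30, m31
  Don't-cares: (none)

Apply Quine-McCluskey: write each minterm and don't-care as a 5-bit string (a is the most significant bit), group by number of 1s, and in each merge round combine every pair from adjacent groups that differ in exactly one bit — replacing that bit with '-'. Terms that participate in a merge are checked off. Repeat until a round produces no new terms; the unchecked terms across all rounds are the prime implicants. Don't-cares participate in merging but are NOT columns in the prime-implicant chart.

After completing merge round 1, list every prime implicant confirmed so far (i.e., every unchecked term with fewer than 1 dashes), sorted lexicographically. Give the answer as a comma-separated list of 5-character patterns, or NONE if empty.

[col 0] 00000*, 00001*, 00011*, 00101*, 01011*, 01101*, 01110*, 01111*, 10010*, 10100*, 10110*, 11000*, 11100*, 11101*, 11110*, 11111*
[col 1] -1101*, -1110*, -1111*, 0-011, 0-101, 00-01, 000-1, 0000-, 01-11, 011-1*, 0111-*, 1-100*, 1-110*, 10-10, 101-0*, 11-00, 111-0*, 111-1*, 1110-*, 1111-*
[col 2] -11-1, -111-, 1-1-0, 111--
Prime implicants: -11-1, -111-, 0-011, 0-101, 00-01, 000-1, 0000-, 01-11, 1-1-0, 10-10, 11-00, 111--

NONE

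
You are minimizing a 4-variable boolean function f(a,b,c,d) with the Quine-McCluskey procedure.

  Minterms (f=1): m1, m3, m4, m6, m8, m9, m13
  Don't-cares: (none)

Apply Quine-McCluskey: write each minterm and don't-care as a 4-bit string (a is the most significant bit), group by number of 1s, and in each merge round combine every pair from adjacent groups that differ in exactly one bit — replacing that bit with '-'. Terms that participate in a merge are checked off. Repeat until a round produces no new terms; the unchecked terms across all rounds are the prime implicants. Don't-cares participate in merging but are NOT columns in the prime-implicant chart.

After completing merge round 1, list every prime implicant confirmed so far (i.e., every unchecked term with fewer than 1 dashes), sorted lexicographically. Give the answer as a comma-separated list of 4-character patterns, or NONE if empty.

NONE

size-2^0 implicants → 0001(✓)  0011(✓)  0100(✓)  0110(✓)  1000(✓)  1001(✓)  1101(✓)
size-2^1 implicants → -001  00-1  01-0  1-01  100-
Unchecked terms (primes): -001, 00-1, 01-0, 1-01, 100-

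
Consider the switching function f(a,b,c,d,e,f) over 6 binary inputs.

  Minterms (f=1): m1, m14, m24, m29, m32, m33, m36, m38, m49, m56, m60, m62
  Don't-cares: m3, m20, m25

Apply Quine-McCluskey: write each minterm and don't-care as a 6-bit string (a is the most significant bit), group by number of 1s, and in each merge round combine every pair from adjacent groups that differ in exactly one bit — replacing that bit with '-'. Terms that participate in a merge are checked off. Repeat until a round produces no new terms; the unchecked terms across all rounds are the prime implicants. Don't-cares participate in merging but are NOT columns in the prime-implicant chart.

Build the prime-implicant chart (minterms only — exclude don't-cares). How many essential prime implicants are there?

size-2^0 implicants → 000001(✓)  000011(✓)  001110  010100  011000(✓)  011001(✓)  011101(✓)  100000(✓)  100001(✓)  100100(✓)  100110(✓)  110001(✓)  111000(✓)  111100(✓)  111110(✓)
size-2^1 implicants → -00001  -11000  0000-1  011-01  01100-  1-0001  100-00  10000-  1001-0  111-00  1111-0
Unchecked terms (primes): -00001, -11000, 0000-1, 001110, 010100, 011-01, 01100-, 1-0001, 100-00, 10000-, 1001-0, 111-00, 1111-0
Minterm coverage:
  m1 ⊆ -00001,0000-1
  m14 ⊆ 001110 [E]
  m24 ⊆ -11000,01100-
  m29 ⊆ 011-01 [E]
  m32 ⊆ 100-00,10000-
  m33 ⊆ -00001,1-0001,10000-
  m36 ⊆ 100-00,1001-0
  m38 ⊆ 1001-0 [E]
  m49 ⊆ 1-0001 [E]
  m56 ⊆ -11000,111-00
  m60 ⊆ 111-00,1111-0
  m62 ⊆ 1111-0 [E]
E = {001110, 011-01, 1-0001, 1001-0, 1111-0}

5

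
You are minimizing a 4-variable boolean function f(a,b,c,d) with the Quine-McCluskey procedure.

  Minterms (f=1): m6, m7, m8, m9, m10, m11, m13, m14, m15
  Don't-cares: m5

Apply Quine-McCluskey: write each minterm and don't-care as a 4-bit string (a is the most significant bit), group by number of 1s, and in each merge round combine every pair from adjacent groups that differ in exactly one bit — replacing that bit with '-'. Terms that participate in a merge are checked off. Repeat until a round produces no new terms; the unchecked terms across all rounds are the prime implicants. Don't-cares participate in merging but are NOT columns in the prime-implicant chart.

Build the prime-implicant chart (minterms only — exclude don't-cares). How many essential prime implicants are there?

size-2^0 implicants → 0101(✓)  0110(✓)  0111(✓)  1000(✓)  1001(✓)  1010(✓)  1011(✓)  1101(✓)  1110(✓)  1111(✓)
size-2^1 implicants → -101(✓)  -110(✓)  -111(✓)  01-1(✓)  011-(✓)  1-01(✓)  1-10(✓)  1-11(✓)  10-0(✓)  10-1(✓)  100-(✓)  101-(✓)  11-1(✓)  111-(✓)
size-2^2 implicants → -1-1  -11-  1--1  1-1-  10--
Unchecked terms (primes): -1-1, -11-, 1--1, 1-1-, 10--
Minterm coverage:
  m6 ⊆ -11- [E]
  m7 ⊆ -1-1,-11-
  m8 ⊆ 10-- [E]
  m9 ⊆ 1--1,10--
  m10 ⊆ 1-1-,10--
  m11 ⊆ 1--1,1-1-,10--
  m13 ⊆ -1-1,1--1
  m14 ⊆ -11-,1-1-
  m15 ⊆ -1-1,-11-,1--1,1-1-
E = {-11-, 10--}

2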